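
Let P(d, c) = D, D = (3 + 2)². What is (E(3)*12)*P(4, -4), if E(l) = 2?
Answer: 600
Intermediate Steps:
D = 25 (D = 5² = 25)
P(d, c) = 25
(E(3)*12)*P(4, -4) = (2*12)*25 = 24*25 = 600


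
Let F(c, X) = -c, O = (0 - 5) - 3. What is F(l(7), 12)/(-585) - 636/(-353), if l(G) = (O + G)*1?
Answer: 371707/206505 ≈ 1.8000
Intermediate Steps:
O = -8 (O = -5 - 3 = -8)
l(G) = -8 + G (l(G) = (-8 + G)*1 = -8 + G)
F(l(7), 12)/(-585) - 636/(-353) = -(-8 + 7)/(-585) - 636/(-353) = -1*(-1)*(-1/585) - 636*(-1/353) = 1*(-1/585) + 636/353 = -1/585 + 636/353 = 371707/206505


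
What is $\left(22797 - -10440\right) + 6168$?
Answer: $39405$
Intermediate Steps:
$\left(22797 - -10440\right) + 6168 = \left(22797 + 10440\right) + 6168 = 33237 + 6168 = 39405$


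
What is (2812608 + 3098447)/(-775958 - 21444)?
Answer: -5911055/797402 ≈ -7.4129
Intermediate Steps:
(2812608 + 3098447)/(-775958 - 21444) = 5911055/(-797402) = 5911055*(-1/797402) = -5911055/797402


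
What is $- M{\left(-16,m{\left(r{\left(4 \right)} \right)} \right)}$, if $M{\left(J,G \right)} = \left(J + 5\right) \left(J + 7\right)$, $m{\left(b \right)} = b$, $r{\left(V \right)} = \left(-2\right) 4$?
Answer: $-99$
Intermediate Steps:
$r{\left(V \right)} = -8$
$M{\left(J,G \right)} = \left(5 + J\right) \left(7 + J\right)$
$- M{\left(-16,m{\left(r{\left(4 \right)} \right)} \right)} = - (35 + \left(-16\right)^{2} + 12 \left(-16\right)) = - (35 + 256 - 192) = \left(-1\right) 99 = -99$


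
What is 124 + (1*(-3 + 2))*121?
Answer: 3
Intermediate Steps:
124 + (1*(-3 + 2))*121 = 124 + (1*(-1))*121 = 124 - 1*121 = 124 - 121 = 3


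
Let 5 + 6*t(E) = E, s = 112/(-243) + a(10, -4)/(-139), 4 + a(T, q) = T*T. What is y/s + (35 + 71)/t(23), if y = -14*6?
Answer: 3158695/29172 ≈ 108.28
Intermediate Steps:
a(T, q) = -4 + T² (a(T, q) = -4 + T*T = -4 + T²)
s = -38896/33777 (s = 112/(-243) + (-4 + 10²)/(-139) = 112*(-1/243) + (-4 + 100)*(-1/139) = -112/243 + 96*(-1/139) = -112/243 - 96/139 = -38896/33777 ≈ -1.1516)
t(E) = -⅚ + E/6
y = -84
y/s + (35 + 71)/t(23) = -84/(-38896/33777) + (35 + 71)/(-⅚ + (⅙)*23) = -84*(-33777/38896) + 106/(-⅚ + 23/6) = 709317/9724 + 106/3 = 3158695/29172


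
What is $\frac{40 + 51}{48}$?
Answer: $\frac{91}{48} \approx 1.8958$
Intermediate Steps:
$\frac{40 + 51}{48} = \frac{1}{48} \cdot 91 = \frac{91}{48}$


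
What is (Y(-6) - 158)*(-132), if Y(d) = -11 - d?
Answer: 21516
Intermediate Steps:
(Y(-6) - 158)*(-132) = ((-11 - 1*(-6)) - 158)*(-132) = ((-11 + 6) - 158)*(-132) = (-5 - 158)*(-132) = -163*(-132) = 21516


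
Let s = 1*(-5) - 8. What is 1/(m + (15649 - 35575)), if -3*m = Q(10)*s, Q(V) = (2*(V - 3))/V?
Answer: -15/298799 ≈ -5.0201e-5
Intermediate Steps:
Q(V) = (-6 + 2*V)/V (Q(V) = (2*(-3 + V))/V = (-6 + 2*V)/V)
s = -13 (s = -5 - 8 = -13)
m = 91/15 (m = -(2 - 6/10)*(-13)/3 = -(2 - 6*⅒)*(-13)/3 = -(2 - ⅗)*(-13)/3 = -7*(-13)/15 = -⅓*(-91/5) = 91/15 ≈ 6.0667)
1/(m + (15649 - 35575)) = 1/(91/15 + (15649 - 35575)) = 1/(91/15 - 19926) = 1/(-298799/15) = -15/298799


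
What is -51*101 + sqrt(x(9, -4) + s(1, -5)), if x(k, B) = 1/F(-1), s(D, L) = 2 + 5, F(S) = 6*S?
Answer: -5151 + sqrt(246)/6 ≈ -5148.4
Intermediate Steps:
s(D, L) = 7
x(k, B) = -1/6 (x(k, B) = 1/(6*(-1)) = 1/(-6) = -1/6)
-51*101 + sqrt(x(9, -4) + s(1, -5)) = -51*101 + sqrt(-1/6 + 7) = -5151 + sqrt(41/6) = -5151 + sqrt(246)/6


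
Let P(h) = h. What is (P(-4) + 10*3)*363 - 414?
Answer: 9024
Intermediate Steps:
(P(-4) + 10*3)*363 - 414 = (-4 + 10*3)*363 - 414 = (-4 + 30)*363 - 414 = 26*363 - 414 = 9438 - 414 = 9024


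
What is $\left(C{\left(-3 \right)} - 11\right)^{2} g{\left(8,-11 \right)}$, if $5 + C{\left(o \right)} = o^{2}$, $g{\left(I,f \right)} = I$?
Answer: $392$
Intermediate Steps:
$C{\left(o \right)} = -5 + o^{2}$
$\left(C{\left(-3 \right)} - 11\right)^{2} g{\left(8,-11 \right)} = \left(\left(-5 + \left(-3\right)^{2}\right) - 11\right)^{2} \cdot 8 = \left(\left(-5 + 9\right) - 11\right)^{2} \cdot 8 = \left(4 - 11\right)^{2} \cdot 8 = \left(-7\right)^{2} \cdot 8 = 49 \cdot 8 = 392$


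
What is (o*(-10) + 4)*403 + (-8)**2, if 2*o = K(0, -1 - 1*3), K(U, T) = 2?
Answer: -2354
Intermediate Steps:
o = 1 (o = (1/2)*2 = 1)
(o*(-10) + 4)*403 + (-8)**2 = (1*(-10) + 4)*403 + (-8)**2 = (-10 + 4)*403 + 64 = -6*403 + 64 = -2418 + 64 = -2354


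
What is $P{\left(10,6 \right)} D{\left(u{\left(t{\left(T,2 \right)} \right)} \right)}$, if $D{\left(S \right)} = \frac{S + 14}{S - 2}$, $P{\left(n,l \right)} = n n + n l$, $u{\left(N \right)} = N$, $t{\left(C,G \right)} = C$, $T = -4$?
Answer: $- \frac{800}{3} \approx -266.67$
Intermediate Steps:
$P{\left(n,l \right)} = n^{2} + l n$
$D{\left(S \right)} = \frac{14 + S}{-2 + S}$
$P{\left(10,6 \right)} D{\left(u{\left(t{\left(T,2 \right)} \right)} \right)} = 10 \left(6 + 10\right) \frac{14 - 4}{-2 - 4} = 10 \cdot 16 \frac{1}{-6} \cdot 10 = 160 \left(\left(- \frac{1}{6}\right) 10\right) = 160 \left(- \frac{5}{3}\right) = - \frac{800}{3}$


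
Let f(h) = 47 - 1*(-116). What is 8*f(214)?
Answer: 1304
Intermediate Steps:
f(h) = 163 (f(h) = 47 + 116 = 163)
8*f(214) = 8*163 = 1304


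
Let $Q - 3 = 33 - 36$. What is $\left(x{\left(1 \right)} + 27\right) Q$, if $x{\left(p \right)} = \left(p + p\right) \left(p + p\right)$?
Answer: $0$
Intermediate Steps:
$x{\left(p \right)} = 4 p^{2}$ ($x{\left(p \right)} = 2 p 2 p = 4 p^{2}$)
$Q = 0$ ($Q = 3 + \left(33 - 36\right) = 3 - 3 = 0$)
$\left(x{\left(1 \right)} + 27\right) Q = \left(4 \cdot 1^{2} + 27\right) 0 = \left(4 \cdot 1 + 27\right) 0 = \left(4 + 27\right) 0 = 31 \cdot 0 = 0$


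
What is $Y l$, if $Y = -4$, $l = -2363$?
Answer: $9452$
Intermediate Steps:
$Y l = \left(-4\right) \left(-2363\right) = 9452$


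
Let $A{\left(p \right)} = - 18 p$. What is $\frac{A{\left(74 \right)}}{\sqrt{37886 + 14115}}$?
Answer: $- \frac{1332 \sqrt{52001}}{52001} \approx -5.8411$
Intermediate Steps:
$\frac{A{\left(74 \right)}}{\sqrt{37886 + 14115}} = \frac{\left(-18\right) 74}{\sqrt{37886 + 14115}} = - \frac{1332}{\sqrt{52001}} = - 1332 \frac{\sqrt{52001}}{52001} = - \frac{1332 \sqrt{52001}}{52001}$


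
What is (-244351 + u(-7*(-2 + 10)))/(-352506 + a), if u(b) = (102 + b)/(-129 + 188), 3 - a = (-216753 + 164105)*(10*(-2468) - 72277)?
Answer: 2363/49367601 ≈ 4.7865e-5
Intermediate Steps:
a = -5104592133 (a = 3 - (-216753 + 164105)*(10*(-2468) - 72277) = 3 - (-52648)*(-24680 - 72277) = 3 - (-52648)*(-96957) = 3 - 1*5104592136 = 3 - 5104592136 = -5104592133)
u(b) = 102/59 + b/59 (u(b) = (102 + b)/59 = (102 + b)*(1/59) = 102/59 + b/59)
(-244351 + u(-7*(-2 + 10)))/(-352506 + a) = (-244351 + (102/59 + (-7*(-2 + 10))/59))/(-352506 - 5104592133) = (-244351 + (102/59 + (-7*8)/59))/(-5104944639) = (-244351 + (102/59 + (1/59)*(-56)))*(-1/5104944639) = (-244351 + (102/59 - 56/59))*(-1/5104944639) = (-244351 + 46/59)*(-1/5104944639) = -14416663/59*(-1/5104944639) = 2363/49367601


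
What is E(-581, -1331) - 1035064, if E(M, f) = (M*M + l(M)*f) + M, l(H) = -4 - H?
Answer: -1466071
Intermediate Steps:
E(M, f) = M + M² + f*(-4 - M) (E(M, f) = (M*M + (-4 - M)*f) + M = (M² + f*(-4 - M)) + M = M + M² + f*(-4 - M))
E(-581, -1331) - 1035064 = (-581 + (-581)² - 1*(-1331)*(4 - 581)) - 1035064 = (-581 + 337561 - 1*(-1331)*(-577)) - 1035064 = (-581 + 337561 - 767987) - 1035064 = -431007 - 1035064 = -1466071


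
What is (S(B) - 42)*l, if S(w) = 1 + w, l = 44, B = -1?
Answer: -1848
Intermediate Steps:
(S(B) - 42)*l = ((1 - 1) - 42)*44 = (0 - 42)*44 = -42*44 = -1848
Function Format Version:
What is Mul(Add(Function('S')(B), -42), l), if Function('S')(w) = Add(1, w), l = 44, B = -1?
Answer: -1848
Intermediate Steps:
Mul(Add(Function('S')(B), -42), l) = Mul(Add(Add(1, -1), -42), 44) = Mul(Add(0, -42), 44) = Mul(-42, 44) = -1848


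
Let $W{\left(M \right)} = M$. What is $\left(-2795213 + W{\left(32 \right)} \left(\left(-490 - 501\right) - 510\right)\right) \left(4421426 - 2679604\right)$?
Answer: $-4952426692390$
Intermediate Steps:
$\left(-2795213 + W{\left(32 \right)} \left(\left(-490 - 501\right) - 510\right)\right) \left(4421426 - 2679604\right) = \left(-2795213 + 32 \left(\left(-490 - 501\right) - 510\right)\right) \left(4421426 - 2679604\right) = \left(-2795213 + 32 \left(-991 - 510\right)\right) 1741822 = \left(-2795213 + 32 \left(-1501\right)\right) 1741822 = \left(-2795213 - 48032\right) 1741822 = \left(-2843245\right) 1741822 = -4952426692390$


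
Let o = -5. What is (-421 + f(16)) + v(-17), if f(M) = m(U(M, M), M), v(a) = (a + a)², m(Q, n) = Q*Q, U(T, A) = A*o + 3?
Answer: 6664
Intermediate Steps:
U(T, A) = 3 - 5*A (U(T, A) = A*(-5) + 3 = -5*A + 3 = 3 - 5*A)
m(Q, n) = Q²
v(a) = 4*a² (v(a) = (2*a)² = 4*a²)
f(M) = (3 - 5*M)²
(-421 + f(16)) + v(-17) = (-421 + (3 - 5*16)²) + 4*(-17)² = (-421 + (3 - 80)²) + 4*289 = (-421 + (-77)²) + 1156 = (-421 + 5929) + 1156 = 5508 + 1156 = 6664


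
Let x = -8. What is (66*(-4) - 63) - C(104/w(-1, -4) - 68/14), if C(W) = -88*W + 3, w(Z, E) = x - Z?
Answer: -14454/7 ≈ -2064.9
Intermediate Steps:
w(Z, E) = -8 - Z
C(W) = 3 - 88*W
(66*(-4) - 63) - C(104/w(-1, -4) - 68/14) = (66*(-4) - 63) - (3 - 88*(104/(-8 - 1*(-1)) - 68/14)) = (-264 - 63) - (3 - 88*(104/(-8 + 1) - 68*1/14)) = -327 - (3 - 88*(104/(-7) - 34/7)) = -327 - (3 - 88*(104*(-⅐) - 34/7)) = -327 - (3 - 88*(-104/7 - 34/7)) = -327 - (3 - 88*(-138/7)) = -327 - (3 + 12144/7) = -327 - 1*12165/7 = -327 - 12165/7 = -14454/7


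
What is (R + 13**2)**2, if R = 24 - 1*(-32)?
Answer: 50625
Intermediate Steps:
R = 56 (R = 24 + 32 = 56)
(R + 13**2)**2 = (56 + 13**2)**2 = (56 + 169)**2 = 225**2 = 50625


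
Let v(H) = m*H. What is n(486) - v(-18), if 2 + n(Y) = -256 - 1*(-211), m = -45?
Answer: -857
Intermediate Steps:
n(Y) = -47 (n(Y) = -2 + (-256 - 1*(-211)) = -2 + (-256 + 211) = -2 - 45 = -47)
v(H) = -45*H
n(486) - v(-18) = -47 - (-45)*(-18) = -47 - 1*810 = -47 - 810 = -857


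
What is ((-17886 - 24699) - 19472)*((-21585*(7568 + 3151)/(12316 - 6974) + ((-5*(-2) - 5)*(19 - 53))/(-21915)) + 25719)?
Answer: 25561807955440031/23413986 ≈ 1.0917e+9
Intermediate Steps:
((-17886 - 24699) - 19472)*((-21585*(7568 + 3151)/(12316 - 6974) + ((-5*(-2) - 5)*(19 - 53))/(-21915)) + 25719) = (-42585 - 19472)*((-21585/(5342/10719) + ((10 - 5)*(-34))*(-1/21915)) + 25719) = -62057*((-21585/(5342*(1/10719)) + (5*(-34))*(-1/21915)) + 25719) = -62057*((-21585/5342/10719 - 170*(-1/21915)) + 25719) = -62057*((-21585*10719/5342 + 34/4383) + 25719) = -62057*((-231369615/5342 + 34/4383) + 25719) = -62057*(-1014092840917/23413986 + 25719) = -62057*(-411908534983/23413986) = 25561807955440031/23413986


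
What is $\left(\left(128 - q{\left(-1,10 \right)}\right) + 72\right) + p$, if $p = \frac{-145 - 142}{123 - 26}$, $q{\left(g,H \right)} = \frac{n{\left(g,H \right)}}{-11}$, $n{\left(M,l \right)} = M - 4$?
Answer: $\frac{209758}{1067} \approx 196.59$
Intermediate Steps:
$n{\left(M,l \right)} = -4 + M$
$q{\left(g,H \right)} = \frac{4}{11} - \frac{g}{11}$ ($q{\left(g,H \right)} = \frac{-4 + g}{-11} = \left(-4 + g\right) \left(- \frac{1}{11}\right) = \frac{4}{11} - \frac{g}{11}$)
$p = - \frac{287}{97} \approx -2.9588$
$\left(\left(128 - q{\left(-1,10 \right)}\right) + 72\right) + p = \left(\left(128 - \left(\frac{4}{11} - - \frac{1}{11}\right)\right) + 72\right) - \frac{287}{97} = \left(\left(128 - \left(\frac{4}{11} + \frac{1}{11}\right)\right) + 72\right) - \frac{287}{97} = \left(\left(128 - \frac{5}{11}\right) + 72\right) - \frac{287}{97} = \left(\frac{1403}{11} + 72\right) - \frac{287}{97} = \frac{2195}{11} - \frac{287}{97} = \frac{209758}{1067}$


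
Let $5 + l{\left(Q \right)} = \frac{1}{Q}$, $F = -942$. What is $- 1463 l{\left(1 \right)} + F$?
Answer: $4910$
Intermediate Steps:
$l{\left(Q \right)} = -5 + \frac{1}{Q}$
$- 1463 l{\left(1 \right)} + F = - 1463 \left(-5 + 1^{-1}\right) - 942 = - 1463 \left(-5 + 1\right) - 942 = \left(-1463\right) \left(-4\right) - 942 = 5852 - 942 = 4910$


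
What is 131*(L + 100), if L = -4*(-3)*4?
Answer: 19388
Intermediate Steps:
L = 48 (L = 12*4 = 48)
131*(L + 100) = 131*(48 + 100) = 131*148 = 19388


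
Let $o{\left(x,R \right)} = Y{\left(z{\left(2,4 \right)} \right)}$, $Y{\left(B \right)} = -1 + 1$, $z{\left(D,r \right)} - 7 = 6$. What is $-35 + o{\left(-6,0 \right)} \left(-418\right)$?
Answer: $-35$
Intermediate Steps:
$z{\left(D,r \right)} = 13$ ($z{\left(D,r \right)} = 7 + 6 = 13$)
$Y{\left(B \right)} = 0$
$o{\left(x,R \right)} = 0$
$-35 + o{\left(-6,0 \right)} \left(-418\right) = -35 + 0 \left(-418\right) = -35 + 0 = -35$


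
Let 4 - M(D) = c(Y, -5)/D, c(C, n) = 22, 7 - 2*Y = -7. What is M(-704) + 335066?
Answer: 10722241/32 ≈ 3.3507e+5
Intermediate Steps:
Y = 7 (Y = 7/2 - ½*(-7) = 7/2 + 7/2 = 7)
M(D) = 4 - 22/D
M(-704) + 335066 = (4 - 22/(-704)) + 335066 = (4 - 22*(-1/704)) + 335066 = (4 + 1/32) + 335066 = 129/32 + 335066 = 10722241/32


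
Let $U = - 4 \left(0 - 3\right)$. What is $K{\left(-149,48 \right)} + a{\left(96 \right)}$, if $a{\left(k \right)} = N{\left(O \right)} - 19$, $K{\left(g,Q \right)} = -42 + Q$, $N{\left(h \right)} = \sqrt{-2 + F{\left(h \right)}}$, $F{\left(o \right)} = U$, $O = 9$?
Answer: $-13 + \sqrt{10} \approx -9.8377$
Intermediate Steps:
$U = 12$ ($U = \left(-4\right) \left(-3\right) = 12$)
$F{\left(o \right)} = 12$
$N{\left(h \right)} = \sqrt{10}$ ($N{\left(h \right)} = \sqrt{-2 + 12} = \sqrt{10}$)
$a{\left(k \right)} = -19 + \sqrt{10}$ ($a{\left(k \right)} = \sqrt{10} - 19 = -19 + \sqrt{10}$)
$K{\left(-149,48 \right)} + a{\left(96 \right)} = \left(-42 + 48\right) - \left(19 - \sqrt{10}\right) = 6 - \left(19 - \sqrt{10}\right) = -13 + \sqrt{10}$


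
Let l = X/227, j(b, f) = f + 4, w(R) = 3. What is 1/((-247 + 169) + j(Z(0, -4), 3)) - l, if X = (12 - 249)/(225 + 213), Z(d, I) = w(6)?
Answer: -27533/2353082 ≈ -0.011701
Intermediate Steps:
Z(d, I) = 3
j(b, f) = 4 + f
X = -79/146 (X = -237/438 = -237*1/438 = -79/146 ≈ -0.54110)
l = -79/33142 (l = -79/146/227 = -79/146*1/227 = -79/33142 ≈ -0.0023837)
1/((-247 + 169) + j(Z(0, -4), 3)) - l = 1/((-247 + 169) + (4 + 3)) - 1*(-79/33142) = 1/(-78 + 7) + 79/33142 = 1/(-71) + 79/33142 = -1/71 + 79/33142 = -27533/2353082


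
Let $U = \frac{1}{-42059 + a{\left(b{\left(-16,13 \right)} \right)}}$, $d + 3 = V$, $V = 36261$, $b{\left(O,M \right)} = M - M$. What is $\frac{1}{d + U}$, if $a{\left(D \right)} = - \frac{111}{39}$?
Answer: $\frac{546804}{19826019419} \approx 2.758 \cdot 10^{-5}$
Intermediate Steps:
$b{\left(O,M \right)} = 0$
$a{\left(D \right)} = - \frac{37}{13}$ ($a{\left(D \right)} = \left(-111\right) \frac{1}{39} = - \frac{37}{13}$)
$d = 36258$ ($d = -3 + 36261 = 36258$)
$U = - \frac{13}{546804}$ ($U = \frac{1}{-42059 - \frac{37}{13}} = \frac{1}{- \frac{546804}{13}} = - \frac{13}{546804} \approx -2.3775 \cdot 10^{-5}$)
$\frac{1}{d + U} = \frac{1}{36258 - \frac{13}{546804}} = \frac{1}{\frac{19826019419}{546804}} = \frac{546804}{19826019419}$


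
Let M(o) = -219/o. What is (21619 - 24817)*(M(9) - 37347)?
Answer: 119513524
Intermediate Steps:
(21619 - 24817)*(M(9) - 37347) = (21619 - 24817)*(-219/9 - 37347) = -3198*(-219*⅑ - 37347) = -3198*(-73/3 - 37347) = -3198*(-112114/3) = 119513524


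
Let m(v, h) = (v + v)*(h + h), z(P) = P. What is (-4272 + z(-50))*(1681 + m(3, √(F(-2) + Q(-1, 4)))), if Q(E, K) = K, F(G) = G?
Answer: -7265282 - 51864*√2 ≈ -7.3386e+6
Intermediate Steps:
m(v, h) = 4*h*v (m(v, h) = (2*v)*(2*h) = 4*h*v)
(-4272 + z(-50))*(1681 + m(3, √(F(-2) + Q(-1, 4)))) = (-4272 - 50)*(1681 + 4*√(-2 + 4)*3) = -4322*(1681 + 4*√2*3) = -4322*(1681 + 12*√2) = -7265282 - 51864*√2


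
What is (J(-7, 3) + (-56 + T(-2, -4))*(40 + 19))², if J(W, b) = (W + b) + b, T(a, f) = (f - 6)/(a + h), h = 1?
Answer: 7371225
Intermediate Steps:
T(a, f) = (-6 + f)/(1 + a) (T(a, f) = (f - 6)/(a + 1) = (-6 + f)/(1 + a))
J(W, b) = W + 2*b
(J(-7, 3) + (-56 + T(-2, -4))*(40 + 19))² = ((-7 + 2*3) + (-56 + (-6 - 4)/(1 - 2))*(40 + 19))² = ((-7 + 6) + (-56 - 10/(-1))*59)² = (-1 + (-56 - 1*(-10))*59)² = (-1 + (-56 + 10)*59)² = (-1 - 46*59)² = (-1 - 2714)² = (-2715)² = 7371225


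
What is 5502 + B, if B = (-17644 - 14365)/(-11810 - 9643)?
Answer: 118066415/21453 ≈ 5503.5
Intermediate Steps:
B = 32009/21453 (B = -32009/(-21453) = -32009*(-1/21453) = 32009/21453 ≈ 1.4921)
5502 + B = 5502 + 32009/21453 = 118066415/21453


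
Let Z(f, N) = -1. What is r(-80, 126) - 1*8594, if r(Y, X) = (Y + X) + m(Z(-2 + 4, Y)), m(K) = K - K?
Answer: -8548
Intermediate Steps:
m(K) = 0
r(Y, X) = X + Y (r(Y, X) = (Y + X) + 0 = (X + Y) + 0 = X + Y)
r(-80, 126) - 1*8594 = (126 - 80) - 1*8594 = 46 - 8594 = -8548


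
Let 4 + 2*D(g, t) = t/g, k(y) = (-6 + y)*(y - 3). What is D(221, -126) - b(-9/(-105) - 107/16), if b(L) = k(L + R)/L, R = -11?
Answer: 32653569309/457540720 ≈ 71.368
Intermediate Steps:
k(y) = (-6 + y)*(-3 + y)
b(L) = (117 + (-11 + L)² - 9*L)/L (b(L) = (18 + (L - 11)² - 9*(L - 11))/L = (18 + (-11 + L)² - 9*(-11 + L))/L = (18 + (-11 + L)² + (99 - 9*L))/L = (117 + (-11 + L)² - 9*L)/L)
D(g, t) = -2 + t/(2*g) (D(g, t) = -2 + (t/g)/2 = -2 + t/(2*g))
D(221, -126) - b(-9/(-105) - 107/16) = (-2 + (½)*(-126)/221) - (-31 + (-9/(-105) - 107/16) + 238/(-9/(-105) - 107/16)) = (-2 + (½)*(-126)*(1/221)) - (-31 + (-9*(-1/105) - 107*1/16) + 238/(-9*(-1/105) - 107*1/16)) = (-2 - 63/221) - (-31 + (3/35 - 107/16) + 238/(3/35 - 107/16)) = -505/221 - (-31 - 3697/560 + 238/(-3697/560)) = -505/221 - (-31 - 3697/560 + 238*(-560/3697)) = -505/221 - (-31 - 3697/560 - 133280/3697) = -505/221 - 1*(-152484529/2070320) = -505/221 + 152484529/2070320 = 32653569309/457540720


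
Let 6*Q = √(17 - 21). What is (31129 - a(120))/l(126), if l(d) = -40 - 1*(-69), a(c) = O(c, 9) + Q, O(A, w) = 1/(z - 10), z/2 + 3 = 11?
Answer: 186773/174 - I/87 ≈ 1073.4 - 0.011494*I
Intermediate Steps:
z = 16 (z = -6 + 2*11 = -6 + 22 = 16)
Q = I/3 (Q = √(17 - 21)/6 = √(-4)/6 = (2*I)/6 = I/3 ≈ 0.33333*I)
O(A, w) = ⅙ (O(A, w) = 1/(16 - 10) = 1/6 = ⅙)
a(c) = ⅙ + I/3
l(d) = 29 (l(d) = -40 + 69 = 29)
(31129 - a(120))/l(126) = (31129 - (⅙ + I/3))/29 = (31129 + (-⅙ - I/3))*(1/29) = (186773/6 - I/3)*(1/29) = 186773/174 - I/87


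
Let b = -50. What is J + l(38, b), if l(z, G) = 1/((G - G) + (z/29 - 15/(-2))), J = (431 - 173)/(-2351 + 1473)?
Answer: -40457/224329 ≈ -0.18035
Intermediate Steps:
J = -129/439 (J = 258/(-878) = 258*(-1/878) = -129/439 ≈ -0.29385)
l(z, G) = 1/(15/2 + z/29) (l(z, G) = 1/(0 + (z*(1/29) - 15*(-½))) = 1/(0 + (z/29 + 15/2)) = 1/(0 + (15/2 + z/29)) = 1/(15/2 + z/29))
J + l(38, b) = -129/439 + 58/(435 + 2*38) = -129/439 + 58/(435 + 76) = -129/439 + 58/511 = -40457/224329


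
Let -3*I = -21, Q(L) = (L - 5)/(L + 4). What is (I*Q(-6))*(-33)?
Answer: -2541/2 ≈ -1270.5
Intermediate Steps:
Q(L) = (-5 + L)/(4 + L)
I = 7 (I = -⅓*(-21) = 7)
(I*Q(-6))*(-33) = (7*((-5 - 6)/(4 - 6)))*(-33) = (7*(-11/(-2)))*(-33) = (7*(-½*(-11)))*(-33) = (7*(11/2))*(-33) = (77/2)*(-33) = -2541/2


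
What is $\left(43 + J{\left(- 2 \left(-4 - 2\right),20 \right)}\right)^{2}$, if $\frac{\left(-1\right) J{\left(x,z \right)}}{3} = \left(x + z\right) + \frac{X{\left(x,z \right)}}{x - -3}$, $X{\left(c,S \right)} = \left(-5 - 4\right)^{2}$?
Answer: $\frac{119716}{25} \approx 4788.6$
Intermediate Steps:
$X{\left(c,S \right)} = 81$ ($X{\left(c,S \right)} = \left(-9\right)^{2} = 81$)
$J{\left(x,z \right)} = - \frac{243}{3 + x} - 3 x - 3 z$ ($J{\left(x,z \right)} = - 3 \left(\left(x + z\right) + \frac{81}{x - -3}\right) = - 3 \left(\left(x + z\right) + \frac{81}{x + 3}\right) = - 3 \left(\left(x + z\right) + \frac{81}{3 + x}\right) = - 3 \left(x + z + \frac{81}{3 + x}\right) = - \frac{243}{3 + x} - 3 x - 3 z$)
$\left(43 + J{\left(- 2 \left(-4 - 2\right),20 \right)}\right)^{2} = \left(43 + \frac{3 \left(-81 - \left(- 2 \left(-4 - 2\right)\right)^{2} - 3 \left(- 2 \left(-4 - 2\right)\right) - 60 - - 2 \left(-4 - 2\right) 20\right)}{3 - 2 \left(-4 - 2\right)}\right)^{2} = \left(43 + \frac{3 \left(-81 - \left(\left(-2\right) \left(-6\right)\right)^{2} - 3 \left(\left(-2\right) \left(-6\right)\right) - 60 - \left(-2\right) \left(-6\right) 20\right)}{3 - -12}\right)^{2} = \left(43 + \frac{3 \left(-81 - 12^{2} - 36 - 60 - 12 \cdot 20\right)}{3 + 12}\right)^{2} = \left(43 + \frac{3 \left(-81 - 144 - 36 - 60 - 240\right)}{15}\right)^{2} = \left(43 + 3 \cdot \frac{1}{15} \left(-81 - 144 - 36 - 60 - 240\right)\right)^{2} = \left(43 + 3 \cdot \frac{1}{15} \left(-561\right)\right)^{2} = \left(43 - \frac{561}{5}\right)^{2} = \left(- \frac{346}{5}\right)^{2} = \frac{119716}{25}$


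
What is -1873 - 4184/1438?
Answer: -1348779/719 ≈ -1875.9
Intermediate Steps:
-1873 - 4184/1438 = -1873 - 4184*1/1438 = -1873 - 2092/719 = -1348779/719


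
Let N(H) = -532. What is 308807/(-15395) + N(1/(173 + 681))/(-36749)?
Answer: -11340158303/565750855 ≈ -20.044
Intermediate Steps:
308807/(-15395) + N(1/(173 + 681))/(-36749) = 308807/(-15395) - 532/(-36749) = 308807*(-1/15395) - 532*(-1/36749) = -308807/15395 + 532/36749 = -11340158303/565750855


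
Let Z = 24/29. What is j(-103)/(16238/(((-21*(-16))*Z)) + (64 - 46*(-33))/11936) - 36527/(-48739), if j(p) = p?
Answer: -4334734814027/4290131308145 ≈ -1.0104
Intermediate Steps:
Z = 24/29 (Z = 24*(1/29) = 24/29 ≈ 0.82759)
j(-103)/(16238/(((-21*(-16))*Z)) + (64 - 46*(-33))/11936) - 36527/(-48739) = -103/(16238/((-21*(-16)*(24/29))) + (64 - 46*(-33))/11936) - 36527/(-48739) = -103/(16238/((336*(24/29))) + (64 + 1518)*(1/11936)) - 36527*(-1/48739) = -103/(16238/(8064/29) + 1582*(1/11936)) + 36527/48739 = -103/(16238*(29/8064) + 791/5968) + 36527/48739 = -103/(235451/4032 + 791/5968) + 36527/48739 = -103/88022555/1503936 + 36527/48739 = -103*1503936/88022555 + 36527/48739 = -154905408/88022555 + 36527/48739 = -4334734814027/4290131308145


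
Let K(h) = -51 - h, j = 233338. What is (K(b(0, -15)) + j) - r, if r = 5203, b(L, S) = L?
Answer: 228084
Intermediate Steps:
(K(b(0, -15)) + j) - r = ((-51 - 1*0) + 233338) - 1*5203 = ((-51 + 0) + 233338) - 5203 = (-51 + 233338) - 5203 = 233287 - 5203 = 228084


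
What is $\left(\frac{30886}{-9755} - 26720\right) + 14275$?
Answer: $- \frac{121431861}{9755} \approx -12448.0$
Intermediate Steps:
$\left(\frac{30886}{-9755} - 26720\right) + 14275 = \left(30886 \left(- \frac{1}{9755}\right) - 26720\right) + 14275 = \left(- \frac{30886}{9755} - 26720\right) + 14275 = - \frac{260684486}{9755} + 14275 = - \frac{121431861}{9755}$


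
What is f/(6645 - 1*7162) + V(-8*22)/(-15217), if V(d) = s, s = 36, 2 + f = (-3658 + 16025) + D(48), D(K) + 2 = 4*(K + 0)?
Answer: -191068047/7867189 ≈ -24.287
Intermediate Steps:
D(K) = -2 + 4*K (D(K) = -2 + 4*(K + 0) = -2 + 4*K)
f = 12555 (f = -2 + ((-3658 + 16025) + (-2 + 4*48)) = -2 + (12367 + (-2 + 192)) = -2 + (12367 + 190) = -2 + 12557 = 12555)
V(d) = 36
f/(6645 - 1*7162) + V(-8*22)/(-15217) = 12555/(6645 - 1*7162) + 36/(-15217) = 12555/(6645 - 7162) + 36*(-1/15217) = 12555/(-517) - 36/15217 = 12555*(-1/517) - 36/15217 = -12555/517 - 36/15217 = -191068047/7867189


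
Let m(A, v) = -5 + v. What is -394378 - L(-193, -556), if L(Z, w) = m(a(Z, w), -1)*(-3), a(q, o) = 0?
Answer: -394396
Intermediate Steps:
L(Z, w) = 18 (L(Z, w) = (-5 - 1)*(-3) = -6*(-3) = 18)
-394378 - L(-193, -556) = -394378 - 1*18 = -394378 - 18 = -394396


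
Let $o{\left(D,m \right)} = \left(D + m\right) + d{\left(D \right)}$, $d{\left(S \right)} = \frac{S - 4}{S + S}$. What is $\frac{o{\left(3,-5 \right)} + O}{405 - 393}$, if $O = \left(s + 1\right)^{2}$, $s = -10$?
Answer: $\frac{473}{72} \approx 6.5694$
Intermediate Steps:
$d{\left(S \right)} = \frac{-4 + S}{2 S}$
$O = 81$ ($O = \left(-10 + 1\right)^{2} = \left(-9\right)^{2} = 81$)
$o{\left(D,m \right)} = D + m + \frac{-4 + D}{2 D}$ ($o{\left(D,m \right)} = \left(D + m\right) + \frac{-4 + D}{2 D} = D + m + \frac{-4 + D}{2 D}$)
$\frac{o{\left(3,-5 \right)} + O}{405 - 393} = \frac{\left(\frac{1}{2} + 3 - 5 - \frac{2}{3}\right) + 81}{405 - 393} = \frac{\left(\frac{1}{2} + 3 - 5 - \frac{2}{3}\right) + 81}{12} = \left(\left(\frac{1}{2} + 3 - 5 - \frac{2}{3}\right) + 81\right) \frac{1}{12} = \left(- \frac{13}{6} + 81\right) \frac{1}{12} = \frac{473}{6} \cdot \frac{1}{12} = \frac{473}{72}$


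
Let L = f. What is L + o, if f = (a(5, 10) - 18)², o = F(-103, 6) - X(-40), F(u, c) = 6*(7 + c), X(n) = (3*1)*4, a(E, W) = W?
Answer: 130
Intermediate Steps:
X(n) = 12 (X(n) = 3*4 = 12)
F(u, c) = 42 + 6*c
o = 66 (o = (42 + 6*6) - 1*12 = (42 + 36) - 12 = 78 - 12 = 66)
f = 64 (f = (10 - 18)² = (-8)² = 64)
L = 64
L + o = 64 + 66 = 130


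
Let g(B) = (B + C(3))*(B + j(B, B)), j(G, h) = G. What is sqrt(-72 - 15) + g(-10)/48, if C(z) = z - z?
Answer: 25/6 + I*sqrt(87) ≈ 4.1667 + 9.3274*I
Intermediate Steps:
C(z) = 0
g(B) = 2*B**2 (g(B) = (B + 0)*(B + B) = B*(2*B) = 2*B**2)
sqrt(-72 - 15) + g(-10)/48 = sqrt(-72 - 15) + (2*(-10)**2)/48 = sqrt(-87) + (2*100)/48 = I*sqrt(87) + (1/48)*200 = I*sqrt(87) + 25/6 = 25/6 + I*sqrt(87)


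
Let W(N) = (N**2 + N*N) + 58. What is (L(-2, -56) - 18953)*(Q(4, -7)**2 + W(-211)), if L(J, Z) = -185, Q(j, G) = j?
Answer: -1705502008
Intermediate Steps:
W(N) = 58 + 2*N**2 (W(N) = (N**2 + N**2) + 58 = 2*N**2 + 58 = 58 + 2*N**2)
(L(-2, -56) - 18953)*(Q(4, -7)**2 + W(-211)) = (-185 - 18953)*(4**2 + (58 + 2*(-211)**2)) = -19138*(16 + (58 + 2*44521)) = -19138*(16 + (58 + 89042)) = -19138*(16 + 89100) = -19138*89116 = -1705502008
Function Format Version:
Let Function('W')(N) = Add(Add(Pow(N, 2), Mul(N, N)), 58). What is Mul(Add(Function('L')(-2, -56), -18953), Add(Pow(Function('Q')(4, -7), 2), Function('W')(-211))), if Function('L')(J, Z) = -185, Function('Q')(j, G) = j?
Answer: -1705502008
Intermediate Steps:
Function('W')(N) = Add(58, Mul(2, Pow(N, 2))) (Function('W')(N) = Add(Add(Pow(N, 2), Pow(N, 2)), 58) = Add(Mul(2, Pow(N, 2)), 58) = Add(58, Mul(2, Pow(N, 2))))
Mul(Add(Function('L')(-2, -56), -18953), Add(Pow(Function('Q')(4, -7), 2), Function('W')(-211))) = Mul(Add(-185, -18953), Add(Pow(4, 2), Add(58, Mul(2, Pow(-211, 2))))) = Mul(-19138, Add(16, Add(58, Mul(2, 44521)))) = Mul(-19138, Add(16, Add(58, 89042))) = Mul(-19138, Add(16, 89100)) = Mul(-19138, 89116) = -1705502008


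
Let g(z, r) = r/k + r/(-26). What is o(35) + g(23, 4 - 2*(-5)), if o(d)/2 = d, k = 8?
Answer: 3703/52 ≈ 71.212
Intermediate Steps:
g(z, r) = 9*r/104 (g(z, r) = r/8 + r/(-26) = r*(⅛) + r*(-1/26) = r/8 - r/26 = 9*r/104)
o(d) = 2*d
o(35) + g(23, 4 - 2*(-5)) = 2*35 + 9*(4 - 2*(-5))/104 = 70 + 9*(4 + 10)/104 = 70 + (9/104)*14 = 70 + 63/52 = 3703/52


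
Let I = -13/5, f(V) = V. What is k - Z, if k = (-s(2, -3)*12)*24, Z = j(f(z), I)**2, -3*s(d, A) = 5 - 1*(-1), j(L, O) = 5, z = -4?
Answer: 551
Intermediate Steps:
I = -13/5 (I = -13*1/5 = -13/5 ≈ -2.6000)
s(d, A) = -2 (s(d, A) = -(5 - 1*(-1))/3 = -(5 + 1)/3 = -1/3*6 = -2)
Z = 25 (Z = 5**2 = 25)
k = 576 (k = (-1*(-2)*12)*24 = (2*12)*24 = 24*24 = 576)
k - Z = 576 - 1*25 = 576 - 25 = 551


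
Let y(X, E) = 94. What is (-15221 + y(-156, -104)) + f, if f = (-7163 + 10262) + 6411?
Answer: -5617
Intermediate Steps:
f = 9510 (f = 3099 + 6411 = 9510)
(-15221 + y(-156, -104)) + f = (-15221 + 94) + 9510 = -15127 + 9510 = -5617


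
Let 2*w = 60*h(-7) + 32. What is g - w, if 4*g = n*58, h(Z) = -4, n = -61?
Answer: -1561/2 ≈ -780.50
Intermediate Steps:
w = -104 (w = (60*(-4) + 32)/2 = (-240 + 32)/2 = (½)*(-208) = -104)
g = -1769/2 (g = (-61*58)/4 = (¼)*(-3538) = -1769/2 ≈ -884.50)
g - w = -1769/2 - 1*(-104) = -1769/2 + 104 = -1561/2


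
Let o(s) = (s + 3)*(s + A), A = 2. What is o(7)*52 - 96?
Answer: 4584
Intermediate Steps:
o(s) = (2 + s)*(3 + s) (o(s) = (s + 3)*(s + 2) = (3 + s)*(2 + s) = (2 + s)*(3 + s))
o(7)*52 - 96 = (6 + 7² + 5*7)*52 - 96 = (6 + 49 + 35)*52 - 96 = 90*52 - 96 = 4680 - 96 = 4584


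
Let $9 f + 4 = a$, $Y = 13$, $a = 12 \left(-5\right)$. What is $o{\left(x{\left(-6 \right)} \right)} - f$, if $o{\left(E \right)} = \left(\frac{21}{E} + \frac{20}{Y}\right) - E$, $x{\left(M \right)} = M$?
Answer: $\frac{2609}{234} \approx 11.15$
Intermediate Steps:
$a = -60$
$f = - \frac{64}{9}$ ($f = - \frac{4}{9} + \frac{1}{9} \left(-60\right) = - \frac{4}{9} - \frac{20}{3} = - \frac{64}{9} \approx -7.1111$)
$o{\left(E \right)} = \frac{20}{13} - E + \frac{21}{E}$ ($o{\left(E \right)} = \left(\frac{21}{E} + \frac{20}{13}\right) - E = \left(\frac{20}{13} + \frac{21}{E}\right) - E = \frac{20}{13} - E + \frac{21}{E}$)
$o{\left(x{\left(-6 \right)} \right)} - f = \left(\frac{20}{13} - -6 + \frac{21}{-6}\right) - - \frac{64}{9} = \left(\frac{20}{13} + 6 + 21 \left(- \frac{1}{6}\right)\right) + \frac{64}{9} = \left(\frac{20}{13} + 6 - \frac{7}{2}\right) + \frac{64}{9} = \frac{105}{26} + \frac{64}{9} = \frac{2609}{234}$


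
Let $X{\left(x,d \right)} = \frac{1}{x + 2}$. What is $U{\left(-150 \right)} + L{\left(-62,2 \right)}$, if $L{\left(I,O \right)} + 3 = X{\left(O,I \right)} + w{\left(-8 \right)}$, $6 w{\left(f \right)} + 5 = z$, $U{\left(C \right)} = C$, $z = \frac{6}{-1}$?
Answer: $- \frac{1855}{12} \approx -154.58$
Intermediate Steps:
$z = -6$ ($z = 6 \left(-1\right) = -6$)
$w{\left(f \right)} = - \frac{11}{6}$ ($w{\left(f \right)} = - \frac{5}{6} + \frac{1}{6} \left(-6\right) = - \frac{5}{6} - 1 = - \frac{11}{6}$)
$X{\left(x,d \right)} = \frac{1}{2 + x}$
$L{\left(I,O \right)} = - \frac{29}{6} + \frac{1}{2 + O}$ ($L{\left(I,O \right)} = -3 - \left(\frac{11}{6} - \frac{1}{2 + O}\right) = - \frac{29}{6} + \frac{1}{2 + O}$)
$U{\left(-150 \right)} + L{\left(-62,2 \right)} = -150 + \frac{-52 - 58}{6 \left(2 + 2\right)} = -150 + \frac{-52 - 58}{6 \cdot 4} = -150 + \frac{1}{6} \cdot \frac{1}{4} \left(-110\right) = -150 - \frac{55}{12} = - \frac{1855}{12}$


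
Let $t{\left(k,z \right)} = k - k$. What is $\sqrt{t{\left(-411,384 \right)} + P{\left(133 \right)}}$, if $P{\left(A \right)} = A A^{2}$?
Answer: $133 \sqrt{133} \approx 1533.8$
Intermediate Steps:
$t{\left(k,z \right)} = 0$
$P{\left(A \right)} = A^{3}$
$\sqrt{t{\left(-411,384 \right)} + P{\left(133 \right)}} = \sqrt{0 + 133^{3}} = \sqrt{0 + 2352637} = \sqrt{2352637} = 133 \sqrt{133}$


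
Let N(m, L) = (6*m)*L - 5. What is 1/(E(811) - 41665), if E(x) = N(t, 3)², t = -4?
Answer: -1/35736 ≈ -2.7983e-5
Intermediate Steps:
N(m, L) = -5 + 6*L*m (N(m, L) = 6*L*m - 5 = -5 + 6*L*m)
E(x) = 5929 (E(x) = (-5 + 6*3*(-4))² = (-5 - 72)² = (-77)² = 5929)
1/(E(811) - 41665) = 1/(5929 - 41665) = 1/(-35736) = -1/35736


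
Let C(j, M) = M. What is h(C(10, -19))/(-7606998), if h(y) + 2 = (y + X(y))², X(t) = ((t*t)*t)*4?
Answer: -753777023/7606998 ≈ -99.090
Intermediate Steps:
X(t) = 4*t³ (X(t) = (t²*t)*4 = t³*4 = 4*t³)
h(y) = -2 + (y + 4*y³)²
h(C(10, -19))/(-7606998) = (-2 + (-19)²*(1 + 4*(-19)²)²)/(-7606998) = (-2 + 361*(1 + 4*361)²)*(-1/7606998) = (-2 + 361*(1 + 1444)²)*(-1/7606998) = (-2 + 361*1445²)*(-1/7606998) = (-2 + 361*2088025)*(-1/7606998) = (-2 + 753777025)*(-1/7606998) = 753777023*(-1/7606998) = -753777023/7606998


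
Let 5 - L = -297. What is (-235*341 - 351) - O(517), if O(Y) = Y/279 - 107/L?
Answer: -6781715669/84258 ≈ -80488.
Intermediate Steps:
L = 302 (L = 5 - 1*(-297) = 5 + 297 = 302)
O(Y) = -107/302 + Y/279 (O(Y) = Y/279 - 107/302 = -107/302 + Y/279)
(-235*341 - 351) - O(517) = (-235*341 - 351) - (-107/302 + (1/279)*517) = (-80135 - 351) - (-107/302 + 517/279) = -80486 - 1*126281/84258 = -80486 - 126281/84258 = -6781715669/84258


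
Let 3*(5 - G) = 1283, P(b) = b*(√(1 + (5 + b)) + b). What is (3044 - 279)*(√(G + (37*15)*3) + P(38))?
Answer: 3992660 + 210140*√11 + 2765*√11181/3 ≈ 4.7871e+6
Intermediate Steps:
P(b) = b*(b + √(6 + b)) (P(b) = b*(√(6 + b) + b) = b*(b + √(6 + b)))
G = -1268/3 (G = 5 - ⅓*1283 = 5 - 1283/3 = -1268/3 ≈ -422.67)
(3044 - 279)*(√(G + (37*15)*3) + P(38)) = (3044 - 279)*(√(-1268/3 + (37*15)*3) + 38*(38 + √(6 + 38))) = 2765*(√(-1268/3 + 555*3) + 38*(38 + √44)) = 2765*(√(-1268/3 + 1665) + 38*(38 + 2*√11)) = 2765*(√(3727/3) + (1444 + 76*√11)) = 2765*(√11181/3 + (1444 + 76*√11)) = 2765*(1444 + 76*√11 + √11181/3) = 3992660 + 210140*√11 + 2765*√11181/3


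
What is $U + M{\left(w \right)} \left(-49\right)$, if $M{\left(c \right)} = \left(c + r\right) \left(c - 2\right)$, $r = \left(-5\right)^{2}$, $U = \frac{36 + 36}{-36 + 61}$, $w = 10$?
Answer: $- \frac{342928}{25} \approx -13717.0$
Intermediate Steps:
$U = \frac{72}{25} \approx 2.88$
$r = 25$
$M{\left(c \right)} = \left(-2 + c\right) \left(25 + c\right)$ ($M{\left(c \right)} = \left(c + 25\right) \left(c - 2\right) = \left(25 + c\right) \left(-2 + c\right) = \left(-2 + c\right) \left(25 + c\right)$)
$U + M{\left(w \right)} \left(-49\right) = \frac{72}{25} + \left(-50 + 10^{2} + 23 \cdot 10\right) \left(-49\right) = \frac{72}{25} + \left(-50 + 100 + 230\right) \left(-49\right) = \frac{72}{25} + 280 \left(-49\right) = \frac{72}{25} - 13720 = - \frac{342928}{25}$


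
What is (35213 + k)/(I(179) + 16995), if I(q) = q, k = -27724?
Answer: 7489/17174 ≈ 0.43607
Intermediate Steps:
(35213 + k)/(I(179) + 16995) = (35213 - 27724)/(179 + 16995) = 7489/17174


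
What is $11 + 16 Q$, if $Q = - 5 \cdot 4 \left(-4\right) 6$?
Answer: $7691$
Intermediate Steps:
$Q = 480$ ($Q = \left(-5\right) \left(-16\right) 6 = 80 \cdot 6 = 480$)
$11 + 16 Q = 11 + 16 \cdot 480 = 11 + 7680 = 7691$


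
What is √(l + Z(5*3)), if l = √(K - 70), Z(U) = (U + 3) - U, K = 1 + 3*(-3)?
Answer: √(3 + I*√78) ≈ 2.4827 + 1.7787*I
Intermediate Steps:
K = -8 (K = 1 - 9 = -8)
Z(U) = 3 (Z(U) = (3 + U) - U = 3)
l = I*√78 (l = √(-8 - 70) = √(-78) = I*√78 ≈ 8.8318*I)
√(l + Z(5*3)) = √(I*√78 + 3) = √(3 + I*√78)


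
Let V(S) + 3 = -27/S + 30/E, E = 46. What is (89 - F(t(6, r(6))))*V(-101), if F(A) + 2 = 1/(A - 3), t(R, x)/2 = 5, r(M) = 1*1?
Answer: -3073788/16261 ≈ -189.03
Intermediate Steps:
r(M) = 1
t(R, x) = 10 (t(R, x) = 2*5 = 10)
F(A) = -2 + 1/(-3 + A) (F(A) = -2 + 1/(A - 3) = -2 + 1/(-3 + A))
V(S) = -54/23 - 27/S (V(S) = -3 + (-27/S + 30/46) = -3 + (-27/S + 30*(1/46)) = -3 + (-27/S + 15/23) = -3 + (15/23 - 27/S) = -54/23 - 27/S)
(89 - F(t(6, r(6))))*V(-101) = (89 - (7 - 2*10)/(-3 + 10))*(-54/23 - 27/(-101)) = (89 - (7 - 20)/7)*(-54/23 - 27*(-1/101)) = (89 - (-13)/7)*(-54/23 + 27/101) = (89 - 1*(-13/7))*(-4833/2323) = (89 + 13/7)*(-4833/2323) = (636/7)*(-4833/2323) = -3073788/16261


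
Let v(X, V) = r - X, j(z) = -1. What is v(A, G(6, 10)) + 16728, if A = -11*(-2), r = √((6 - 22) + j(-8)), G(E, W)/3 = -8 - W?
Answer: 16706 + I*√17 ≈ 16706.0 + 4.1231*I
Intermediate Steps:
G(E, W) = -24 - 3*W (G(E, W) = 3*(-8 - W) = -24 - 3*W)
r = I*√17 (r = √((6 - 22) - 1) = √(-16 - 1) = √(-17) = I*√17 ≈ 4.1231*I)
A = 22
v(X, V) = -X + I*√17 (v(X, V) = I*√17 - X = -X + I*√17)
v(A, G(6, 10)) + 16728 = (-1*22 + I*√17) + 16728 = (-22 + I*√17) + 16728 = 16706 + I*√17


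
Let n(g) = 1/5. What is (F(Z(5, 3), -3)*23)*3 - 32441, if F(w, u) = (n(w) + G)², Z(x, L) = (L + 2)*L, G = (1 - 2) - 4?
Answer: -771281/25 ≈ -30851.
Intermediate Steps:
G = -5 (G = -1 - 4 = -5)
Z(x, L) = L*(2 + L) (Z(x, L) = (2 + L)*L = L*(2 + L))
n(g) = ⅕
F(w, u) = 576/25 (F(w, u) = (⅕ - 5)² = (-24/5)² = 576/25)
(F(Z(5, 3), -3)*23)*3 - 32441 = ((576/25)*23)*3 - 32441 = (13248/25)*3 - 32441 = 39744/25 - 32441 = -771281/25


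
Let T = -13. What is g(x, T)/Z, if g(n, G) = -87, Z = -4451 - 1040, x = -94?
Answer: 87/5491 ≈ 0.015844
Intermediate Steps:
Z = -5491
g(x, T)/Z = -87/(-5491) = -87*(-1/5491) = 87/5491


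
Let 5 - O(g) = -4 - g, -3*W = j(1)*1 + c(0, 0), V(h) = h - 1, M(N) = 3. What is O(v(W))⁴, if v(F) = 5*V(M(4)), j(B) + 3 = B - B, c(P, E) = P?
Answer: 130321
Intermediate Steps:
V(h) = -1 + h
j(B) = -3 (j(B) = -3 + (B - B) = -3 + 0 = -3)
W = 1 (W = -(-3*1 + 0)/3 = -(-3 + 0)/3 = -⅓*(-3) = 1)
v(F) = 10 (v(F) = 5*(-1 + 3) = 5*2 = 10)
O(g) = 9 + g (O(g) = 5 - (-4 - g) = 5 + (4 + g) = 9 + g)
O(v(W))⁴ = (9 + 10)⁴ = 19⁴ = 130321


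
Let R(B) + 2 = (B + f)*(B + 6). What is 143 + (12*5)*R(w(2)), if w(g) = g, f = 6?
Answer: 3863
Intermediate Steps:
R(B) = -2 + (6 + B)² (R(B) = -2 + (B + 6)*(B + 6) = -2 + (6 + B)*(6 + B) = -2 + (6 + B)²)
143 + (12*5)*R(w(2)) = 143 + (12*5)*(34 + 2² + 12*2) = 143 + 60*(34 + 4 + 24) = 143 + 60*62 = 143 + 3720 = 3863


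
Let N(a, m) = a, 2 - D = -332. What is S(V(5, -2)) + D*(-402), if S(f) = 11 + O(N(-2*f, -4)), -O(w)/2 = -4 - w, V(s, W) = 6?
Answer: -134273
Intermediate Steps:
D = 334 (D = 2 - 1*(-332) = 2 + 332 = 334)
O(w) = 8 + 2*w (O(w) = -2*(-4 - w) = 8 + 2*w)
S(f) = 19 - 4*f (S(f) = 11 + (8 + 2*(-2*f)) = 11 + (8 - 4*f) = 19 - 4*f)
S(V(5, -2)) + D*(-402) = (19 - 4*6) + 334*(-402) = (19 - 24) - 134268 = -5 - 134268 = -134273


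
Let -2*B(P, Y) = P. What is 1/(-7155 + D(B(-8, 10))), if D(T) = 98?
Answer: -1/7057 ≈ -0.00014170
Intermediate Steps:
B(P, Y) = -P/2
1/(-7155 + D(B(-8, 10))) = 1/(-7155 + 98) = 1/(-7057) = -1/7057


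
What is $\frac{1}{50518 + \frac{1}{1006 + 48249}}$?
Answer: $\frac{49255}{2488264091} \approx 1.9795 \cdot 10^{-5}$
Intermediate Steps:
$\frac{1}{50518 + \frac{1}{1006 + 48249}} = \frac{1}{50518 + \frac{1}{49255}} = \frac{1}{\frac{2488264091}{49255}} = \frac{49255}{2488264091}$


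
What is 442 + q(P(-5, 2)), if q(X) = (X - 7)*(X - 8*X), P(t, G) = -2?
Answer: 316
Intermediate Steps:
q(X) = -7*X*(-7 + X) (q(X) = (-7 + X)*(-7*X) = -7*X*(-7 + X))
442 + q(P(-5, 2)) = 442 + 7*(-2)*(7 - 1*(-2)) = 442 + 7*(-2)*(7 + 2) = 442 + 7*(-2)*9 = 442 - 126 = 316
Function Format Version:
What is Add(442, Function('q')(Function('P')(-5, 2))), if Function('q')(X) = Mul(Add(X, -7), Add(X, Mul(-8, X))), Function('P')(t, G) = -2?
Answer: 316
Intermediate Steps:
Function('q')(X) = Mul(-7, X, Add(-7, X)) (Function('q')(X) = Mul(Add(-7, X), Mul(-7, X)) = Mul(-7, X, Add(-7, X)))
Add(442, Function('q')(Function('P')(-5, 2))) = Add(442, Mul(7, -2, Add(7, Mul(-1, -2)))) = Add(442, Mul(7, -2, Add(7, 2))) = Add(442, Mul(7, -2, 9)) = Add(442, -126) = 316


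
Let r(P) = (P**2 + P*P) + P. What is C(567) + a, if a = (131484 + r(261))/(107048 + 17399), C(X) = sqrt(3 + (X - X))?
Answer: 267987/124447 + sqrt(3) ≈ 3.8855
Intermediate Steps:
C(X) = sqrt(3) (C(X) = sqrt(3 + 0) = sqrt(3))
r(P) = P + 2*P**2 (r(P) = (P**2 + P**2) + P = 2*P**2 + P = P + 2*P**2)
a = 267987/124447 (a = (131484 + 261*(1 + 2*261))/(107048 + 17399) = (131484 + 261*(1 + 522))/124447 = (131484 + 261*523)*(1/124447) = (131484 + 136503)*(1/124447) = 267987*(1/124447) = 267987/124447 ≈ 2.1534)
C(567) + a = sqrt(3) + 267987/124447 = 267987/124447 + sqrt(3)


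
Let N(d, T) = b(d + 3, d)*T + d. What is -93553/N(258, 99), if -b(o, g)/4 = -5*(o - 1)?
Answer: -93553/515058 ≈ -0.18164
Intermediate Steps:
b(o, g) = -20 + 20*o (b(o, g) = -(-20)*(o - 1) = -(-20)*(-1 + o) = -4*(5 - 5*o) = -20 + 20*o)
N(d, T) = d + T*(40 + 20*d) (N(d, T) = (-20 + 20*(d + 3))*T + d = (-20 + 20*(3 + d))*T + d = (-20 + (60 + 20*d))*T + d = (40 + 20*d)*T + d = T*(40 + 20*d) + d = d + T*(40 + 20*d))
-93553/N(258, 99) = -93553/(258 + 20*99*(2 + 258)) = -93553/(258 + 20*99*260) = -93553/(258 + 514800) = -93553/515058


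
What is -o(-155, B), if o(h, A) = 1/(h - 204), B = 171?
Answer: 1/359 ≈ 0.0027855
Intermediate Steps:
o(h, A) = 1/(-204 + h)
-o(-155, B) = -1/(-204 - 155) = -1/(-359) = -1*(-1/359) = 1/359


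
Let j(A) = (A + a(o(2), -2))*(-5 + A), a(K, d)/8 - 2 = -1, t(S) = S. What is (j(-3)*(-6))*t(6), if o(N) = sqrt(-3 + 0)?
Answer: 1440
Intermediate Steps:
o(N) = I*sqrt(3) (o(N) = sqrt(-3) = I*sqrt(3))
a(K, d) = 8 (a(K, d) = 16 + 8*(-1) = 16 - 8 = 8)
j(A) = (-5 + A)*(8 + A) (j(A) = (A + 8)*(-5 + A) = (8 + A)*(-5 + A) = (-5 + A)*(8 + A))
(j(-3)*(-6))*t(6) = ((-40 + (-3)**2 + 3*(-3))*(-6))*6 = ((-40 + 9 - 9)*(-6))*6 = -40*(-6)*6 = 240*6 = 1440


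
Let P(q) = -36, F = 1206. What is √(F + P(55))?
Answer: 3*√130 ≈ 34.205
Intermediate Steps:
√(F + P(55)) = √(1206 - 36) = √1170 = 3*√130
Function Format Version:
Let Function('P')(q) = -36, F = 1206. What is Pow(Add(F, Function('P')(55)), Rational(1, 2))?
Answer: Mul(3, Pow(130, Rational(1, 2))) ≈ 34.205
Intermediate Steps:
Pow(Add(F, Function('P')(55)), Rational(1, 2)) = Pow(Add(1206, -36), Rational(1, 2)) = Pow(1170, Rational(1, 2)) = Mul(3, Pow(130, Rational(1, 2)))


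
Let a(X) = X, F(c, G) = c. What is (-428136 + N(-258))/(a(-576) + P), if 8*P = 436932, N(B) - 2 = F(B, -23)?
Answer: -856784/108081 ≈ -7.9272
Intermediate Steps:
N(B) = 2 + B
P = 109233/2 (P = (1/8)*436932 = 109233/2 ≈ 54617.)
(-428136 + N(-258))/(a(-576) + P) = (-428136 + (2 - 258))/(-576 + 109233/2) = (-428136 - 256)/(108081/2) = -428392*2/108081 = -856784/108081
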